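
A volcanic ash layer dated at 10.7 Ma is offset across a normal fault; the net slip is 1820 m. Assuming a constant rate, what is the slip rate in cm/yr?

rate = 1820 m / 10.7 Ma = 0.000170 m/yr = 0.0170 cm/yr

0.0170 cm/yr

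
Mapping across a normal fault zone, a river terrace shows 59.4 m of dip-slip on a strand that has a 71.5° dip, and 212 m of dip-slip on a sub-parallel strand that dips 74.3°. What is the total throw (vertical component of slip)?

throw_A = 59.4 × sin(71.5°) = 56.33 m
throw_B = 212 × sin(74.3°) = 204.1 m
total = 56.33 + 204.1 = 260 m

260 m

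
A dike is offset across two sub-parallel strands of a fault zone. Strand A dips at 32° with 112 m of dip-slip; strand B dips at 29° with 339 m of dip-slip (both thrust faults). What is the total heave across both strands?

391 m

heave_A = 112 × cos(32°) = 94.98 m
heave_B = 339 × cos(29°) = 296.5 m
total = 94.98 + 296.5 = 391 m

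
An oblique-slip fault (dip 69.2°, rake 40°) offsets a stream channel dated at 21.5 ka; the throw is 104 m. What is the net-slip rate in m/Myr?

8050 m/Myr

dip-slip = throw / sin(dip) = 104 / sin(69.2°) = 111.3 m
net slip = dip-slip / sin(rake) = 111.3 / sin(40°) = 173.1 m
rate = 173.1 m / 21.5 ka = 0.00805 m/yr = 8050 m/Myr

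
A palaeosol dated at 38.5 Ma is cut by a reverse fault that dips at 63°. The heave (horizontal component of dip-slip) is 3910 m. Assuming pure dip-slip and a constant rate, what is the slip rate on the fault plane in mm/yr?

0.224 mm/yr

dip-slip = heave / cos(dip) = 3910 m / cos(63°) = 8613 m
rate = 8613 m / 38.5 Ma = 0.000224 m/yr = 0.224 mm/yr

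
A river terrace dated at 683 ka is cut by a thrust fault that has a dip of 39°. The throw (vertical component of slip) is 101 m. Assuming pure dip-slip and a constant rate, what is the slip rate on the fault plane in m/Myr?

dip-slip = throw / sin(dip) = 101 m / sin(39°) = 160.5 m
rate = 160.5 m / 683 ka = 0.000235 m/yr = 235 m/Myr

235 m/Myr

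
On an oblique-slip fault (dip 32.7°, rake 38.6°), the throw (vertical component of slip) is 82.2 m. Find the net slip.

dip-slip = throw / sin(dip) = 82.2 / sin(32.7°) = 152.2 m
net slip = dip-slip / sin(rake) = 152.2 / sin(38.6°) = 244 m

244 m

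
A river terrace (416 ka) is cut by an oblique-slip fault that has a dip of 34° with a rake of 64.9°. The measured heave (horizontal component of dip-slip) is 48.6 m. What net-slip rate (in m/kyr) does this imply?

dip-slip = heave / cos(dip) = 48.6 / cos(34°) = 58.62 m
net slip = dip-slip / sin(rake) = 58.62 / sin(64.9°) = 64.74 m
rate = 64.74 m / 416 ka = 0.000156 m/yr = 0.156 m/kyr

0.156 m/kyr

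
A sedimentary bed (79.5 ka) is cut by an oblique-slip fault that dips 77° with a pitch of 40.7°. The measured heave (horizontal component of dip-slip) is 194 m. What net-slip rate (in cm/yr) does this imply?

1.66 cm/yr

dip-slip = heave / cos(dip) = 194 / cos(77°) = 862.4 m
net slip = dip-slip / sin(rake) = 862.4 / sin(40.7°) = 1323 m
rate = 1323 m / 79.5 ka = 0.0166 m/yr = 1.66 cm/yr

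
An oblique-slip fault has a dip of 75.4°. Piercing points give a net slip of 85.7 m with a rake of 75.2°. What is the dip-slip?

dip-slip = net slip × sin(rake) = 85.7 m × sin(75.2°) = 82.9 m

82.9 m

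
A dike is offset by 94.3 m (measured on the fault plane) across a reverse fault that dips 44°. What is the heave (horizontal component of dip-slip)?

heave = dip-slip × cos(dip) = 94.3 m × cos(44°) = 67.8 m

67.8 m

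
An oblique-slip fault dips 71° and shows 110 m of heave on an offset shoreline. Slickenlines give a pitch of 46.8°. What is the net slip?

463 m

dip-slip = heave / cos(dip) = 110 / cos(71°) = 337.9 m
net slip = dip-slip / sin(rake) = 337.9 / sin(46.8°) = 463 m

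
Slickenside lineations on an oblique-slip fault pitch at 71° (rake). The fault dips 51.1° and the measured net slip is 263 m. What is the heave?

dip-slip = net slip × sin(rake) = 263 m × sin(71°) = 248.7 m
heave = dip-slip × cos(dip) = 248.7 × cos(51.1°) = 156 m

156 m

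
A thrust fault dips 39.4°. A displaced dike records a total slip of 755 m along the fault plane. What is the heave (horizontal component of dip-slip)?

583 m

heave = dip-slip × cos(dip) = 755 m × cos(39.4°) = 583 m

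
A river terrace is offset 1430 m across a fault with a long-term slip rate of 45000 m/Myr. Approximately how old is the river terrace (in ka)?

age = offset / rate = 1430 m / (45000 m/Myr) = 31800 yr = 31.8 ka

31.8 ka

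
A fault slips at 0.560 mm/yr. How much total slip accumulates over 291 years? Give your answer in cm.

16.3 cm

slip = rate × time = 0.560 mm/yr × 291 years = 0.163 m = 16.3 cm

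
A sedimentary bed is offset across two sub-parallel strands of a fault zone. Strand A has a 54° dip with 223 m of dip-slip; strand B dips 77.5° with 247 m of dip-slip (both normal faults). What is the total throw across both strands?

422 m

throw_A = 223 × sin(54°) = 180.4 m
throw_B = 247 × sin(77.5°) = 241.1 m
total = 180.4 + 241.1 = 422 m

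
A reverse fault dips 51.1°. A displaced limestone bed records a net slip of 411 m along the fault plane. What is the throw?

throw = dip-slip × sin(dip) = 411 m × sin(51.1°) = 320 m

320 m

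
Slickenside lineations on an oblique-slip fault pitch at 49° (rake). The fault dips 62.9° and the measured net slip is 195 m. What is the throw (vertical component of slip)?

131 m

dip-slip = net slip × sin(rake) = 195 m × sin(49°) = 147.2 m
throw = dip-slip × sin(dip) = 147.2 × sin(62.9°) = 131 m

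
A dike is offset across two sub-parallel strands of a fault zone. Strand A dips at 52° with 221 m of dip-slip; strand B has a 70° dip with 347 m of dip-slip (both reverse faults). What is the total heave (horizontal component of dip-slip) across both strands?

heave_A = 221 × cos(52°) = 136.1 m
heave_B = 347 × cos(70°) = 118.7 m
total = 136.1 + 118.7 = 255 m

255 m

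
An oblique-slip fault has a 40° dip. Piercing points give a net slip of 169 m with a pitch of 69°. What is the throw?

101 m

dip-slip = net slip × sin(rake) = 169 m × sin(69°) = 157.8 m
throw = dip-slip × sin(dip) = 157.8 × sin(40°) = 101 m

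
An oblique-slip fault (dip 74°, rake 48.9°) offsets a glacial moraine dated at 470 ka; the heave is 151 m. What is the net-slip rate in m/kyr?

dip-slip = heave / cos(dip) = 151 / cos(74°) = 547.8 m
net slip = dip-slip / sin(rake) = 547.8 / sin(48.9°) = 727 m
rate = 727 m / 470 ka = 0.00155 m/yr = 1.55 m/kyr

1.55 m/kyr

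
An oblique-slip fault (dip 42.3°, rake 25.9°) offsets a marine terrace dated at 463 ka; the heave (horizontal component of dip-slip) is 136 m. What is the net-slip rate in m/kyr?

0.909 m/kyr

dip-slip = heave / cos(dip) = 136 / cos(42.3°) = 183.9 m
net slip = dip-slip / sin(rake) = 183.9 / sin(25.9°) = 421 m
rate = 421 m / 463 ka = 0.000909 m/yr = 0.909 m/kyr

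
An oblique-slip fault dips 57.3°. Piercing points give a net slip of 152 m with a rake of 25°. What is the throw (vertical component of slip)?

dip-slip = net slip × sin(rake) = 152 m × sin(25°) = 64.24 m
throw = dip-slip × sin(dip) = 64.24 × sin(57.3°) = 54.1 m

54.1 m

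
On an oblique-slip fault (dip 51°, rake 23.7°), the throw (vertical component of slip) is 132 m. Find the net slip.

dip-slip = throw / sin(dip) = 132 / sin(51°) = 169.9 m
net slip = dip-slip / sin(rake) = 169.9 / sin(23.7°) = 423 m

423 m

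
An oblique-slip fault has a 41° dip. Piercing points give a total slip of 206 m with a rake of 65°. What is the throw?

122 m

dip-slip = net slip × sin(rake) = 206 m × sin(65°) = 186.7 m
throw = dip-slip × sin(dip) = 186.7 × sin(41°) = 122 m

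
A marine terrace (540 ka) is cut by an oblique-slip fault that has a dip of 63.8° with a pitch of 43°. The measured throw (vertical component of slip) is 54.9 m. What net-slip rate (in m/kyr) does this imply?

dip-slip = throw / sin(dip) = 54.9 / sin(63.8°) = 61.19 m
net slip = dip-slip / sin(rake) = 61.19 / sin(43°) = 89.72 m
rate = 89.72 m / 540 ka = 0.000166 m/yr = 0.166 m/kyr

0.166 m/kyr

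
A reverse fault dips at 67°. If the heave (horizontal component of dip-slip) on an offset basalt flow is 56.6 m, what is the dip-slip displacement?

145 m

dip-slip = heave / cos(dip) = 56.6 / cos(67°) = 145 m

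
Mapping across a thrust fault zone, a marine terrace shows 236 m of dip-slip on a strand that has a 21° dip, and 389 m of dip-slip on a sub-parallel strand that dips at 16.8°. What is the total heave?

593 m

heave_A = 236 × cos(21°) = 220.3 m
heave_B = 389 × cos(16.8°) = 372.4 m
total = 220.3 + 372.4 = 593 m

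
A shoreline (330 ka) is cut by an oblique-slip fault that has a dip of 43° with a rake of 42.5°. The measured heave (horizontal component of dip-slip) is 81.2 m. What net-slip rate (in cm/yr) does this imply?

0.0498 cm/yr

dip-slip = heave / cos(dip) = 81.2 / cos(43°) = 111 m
net slip = dip-slip / sin(rake) = 111 / sin(42.5°) = 164.3 m
rate = 164.3 m / 330 ka = 0.000498 m/yr = 0.0498 cm/yr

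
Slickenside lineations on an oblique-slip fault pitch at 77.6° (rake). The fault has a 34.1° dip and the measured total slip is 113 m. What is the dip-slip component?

110 m

dip-slip = net slip × sin(rake) = 113 m × sin(77.6°) = 110 m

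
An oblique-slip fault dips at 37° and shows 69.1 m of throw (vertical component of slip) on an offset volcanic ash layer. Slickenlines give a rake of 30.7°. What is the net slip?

225 m

dip-slip = throw / sin(dip) = 69.1 / sin(37°) = 114.8 m
net slip = dip-slip / sin(rake) = 114.8 / sin(30.7°) = 225 m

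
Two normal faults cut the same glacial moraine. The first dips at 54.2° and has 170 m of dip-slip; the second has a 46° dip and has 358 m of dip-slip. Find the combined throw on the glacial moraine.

throw_A = 170 × sin(54.2°) = 137.9 m
throw_B = 358 × sin(46°) = 257.5 m
total = 137.9 + 257.5 = 395 m

395 m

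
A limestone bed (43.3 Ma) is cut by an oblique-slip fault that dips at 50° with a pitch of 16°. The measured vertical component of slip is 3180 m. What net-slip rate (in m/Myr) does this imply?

dip-slip = throw / sin(dip) = 3180 / sin(50°) = 4151 m
net slip = dip-slip / sin(rake) = 4151 / sin(16°) = 15060 m
rate = 15060 m / 43.3 Ma = 0.000348 m/yr = 348 m/Myr

348 m/Myr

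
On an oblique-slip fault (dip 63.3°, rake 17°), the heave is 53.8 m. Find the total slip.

dip-slip = heave / cos(dip) = 53.8 / cos(63.3°) = 119.7 m
net slip = dip-slip / sin(rake) = 119.7 / sin(17°) = 410 m

410 m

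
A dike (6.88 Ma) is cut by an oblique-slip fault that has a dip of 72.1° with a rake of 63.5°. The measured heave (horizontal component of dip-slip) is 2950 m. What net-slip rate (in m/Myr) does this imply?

1560 m/Myr

dip-slip = heave / cos(dip) = 2950 / cos(72.1°) = 9598 m
net slip = dip-slip / sin(rake) = 9598 / sin(63.5°) = 10720 m
rate = 10720 m / 6.88 Ma = 0.00156 m/yr = 1560 m/Myr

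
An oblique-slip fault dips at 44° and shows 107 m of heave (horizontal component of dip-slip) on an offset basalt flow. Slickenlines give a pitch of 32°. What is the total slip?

281 m

dip-slip = heave / cos(dip) = 107 / cos(44°) = 148.7 m
net slip = dip-slip / sin(rake) = 148.7 / sin(32°) = 281 m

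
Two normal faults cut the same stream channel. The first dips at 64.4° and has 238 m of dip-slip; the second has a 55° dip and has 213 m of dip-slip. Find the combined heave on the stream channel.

heave_A = 238 × cos(64.4°) = 102.8 m
heave_B = 213 × cos(55°) = 122.2 m
total = 102.8 + 122.2 = 225 m

225 m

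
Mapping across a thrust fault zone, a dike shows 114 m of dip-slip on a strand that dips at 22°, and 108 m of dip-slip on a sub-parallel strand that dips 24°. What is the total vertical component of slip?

throw_A = 114 × sin(22°) = 42.71 m
throw_B = 108 × sin(24°) = 43.93 m
total = 42.71 + 43.93 = 86.6 m

86.6 m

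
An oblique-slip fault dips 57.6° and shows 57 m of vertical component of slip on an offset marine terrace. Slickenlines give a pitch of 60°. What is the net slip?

78 m

dip-slip = throw / sin(dip) = 57 / sin(57.6°) = 67.51 m
net slip = dip-slip / sin(rake) = 67.51 / sin(60°) = 78 m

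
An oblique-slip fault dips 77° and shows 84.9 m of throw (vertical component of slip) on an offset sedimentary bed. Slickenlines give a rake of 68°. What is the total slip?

94 m

dip-slip = throw / sin(dip) = 84.9 / sin(77°) = 87.13 m
net slip = dip-slip / sin(rake) = 87.13 / sin(68°) = 94 m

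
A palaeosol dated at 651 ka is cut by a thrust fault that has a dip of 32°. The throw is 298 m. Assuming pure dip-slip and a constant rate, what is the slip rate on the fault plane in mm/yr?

0.864 mm/yr

dip-slip = throw / sin(dip) = 298 m / sin(32°) = 562.3 m
rate = 562.3 m / 651 ka = 0.000864 m/yr = 0.864 mm/yr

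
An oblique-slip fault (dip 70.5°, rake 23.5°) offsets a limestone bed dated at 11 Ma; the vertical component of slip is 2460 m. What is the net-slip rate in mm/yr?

0.595 mm/yr

dip-slip = throw / sin(dip) = 2460 / sin(70.5°) = 2610 m
net slip = dip-slip / sin(rake) = 2610 / sin(23.5°) = 6545 m
rate = 6545 m / 11 Ma = 0.000595 m/yr = 0.595 mm/yr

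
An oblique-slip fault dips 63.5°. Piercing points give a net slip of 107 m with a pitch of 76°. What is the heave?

46.3 m

dip-slip = net slip × sin(rake) = 107 m × sin(76°) = 103.8 m
heave = dip-slip × cos(dip) = 103.8 × cos(63.5°) = 46.3 m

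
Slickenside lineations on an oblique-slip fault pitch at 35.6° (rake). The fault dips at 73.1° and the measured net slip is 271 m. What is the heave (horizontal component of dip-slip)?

dip-slip = net slip × sin(rake) = 271 m × sin(35.6°) = 157.8 m
heave = dip-slip × cos(dip) = 157.8 × cos(73.1°) = 45.9 m

45.9 m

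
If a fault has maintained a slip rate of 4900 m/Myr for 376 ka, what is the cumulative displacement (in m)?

1840 m

slip = rate × time = 4900 m/Myr × 376 ka = 1840 m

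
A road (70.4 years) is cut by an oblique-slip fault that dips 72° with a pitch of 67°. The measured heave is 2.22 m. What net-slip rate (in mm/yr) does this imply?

dip-slip = heave / cos(dip) = 2.22 / cos(72°) = 7.184 m
net slip = dip-slip / sin(rake) = 7.184 / sin(67°) = 7.804 m
rate = 7.804 m / 70.4 years = 0.111 m/yr = 111 mm/yr

111 mm/yr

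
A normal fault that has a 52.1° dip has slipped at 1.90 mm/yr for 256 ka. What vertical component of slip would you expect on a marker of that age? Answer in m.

dip-slip = rate × time = 1.90 mm/yr × 256 ka = 486.4 m
throw = dip-slip × sin(dip) = 486.4 × sin(52.1°) = 384 m

384 m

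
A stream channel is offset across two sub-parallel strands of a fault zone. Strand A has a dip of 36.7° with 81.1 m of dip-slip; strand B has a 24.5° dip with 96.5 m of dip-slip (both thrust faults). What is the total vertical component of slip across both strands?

88.5 m

throw_A = 81.1 × sin(36.7°) = 48.47 m
throw_B = 96.5 × sin(24.5°) = 40.02 m
total = 48.47 + 40.02 = 88.5 m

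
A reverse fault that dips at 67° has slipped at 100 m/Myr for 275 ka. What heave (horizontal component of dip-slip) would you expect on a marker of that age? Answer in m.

10.7 m

dip-slip = rate × time = 100 m/Myr × 275 ka = 27.50 m
heave = dip-slip × cos(dip) = 27.50 × cos(67°) = 10.7 m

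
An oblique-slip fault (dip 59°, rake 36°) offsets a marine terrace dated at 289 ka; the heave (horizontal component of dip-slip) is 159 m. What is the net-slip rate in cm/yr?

dip-slip = heave / cos(dip) = 159 / cos(59°) = 308.7 m
net slip = dip-slip / sin(rake) = 308.7 / sin(36°) = 525.2 m
rate = 525.2 m / 289 ka = 0.00182 m/yr = 0.182 cm/yr

0.182 cm/yr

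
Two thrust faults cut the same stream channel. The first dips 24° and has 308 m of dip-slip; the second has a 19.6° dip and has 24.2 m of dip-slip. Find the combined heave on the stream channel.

304 m

heave_A = 308 × cos(24°) = 281.4 m
heave_B = 24.2 × cos(19.6°) = 22.80 m
total = 281.4 + 22.80 = 304 m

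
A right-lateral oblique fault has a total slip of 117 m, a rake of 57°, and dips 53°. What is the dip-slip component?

98.1 m

dip-slip = net slip × sin(rake) = 117 m × sin(57°) = 98.1 m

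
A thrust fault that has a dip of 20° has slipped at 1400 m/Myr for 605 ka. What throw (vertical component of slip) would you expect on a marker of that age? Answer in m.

dip-slip = rate × time = 1400 m/Myr × 605 ka = 847 m
throw = dip-slip × sin(dip) = 847 × sin(20°) = 290 m

290 m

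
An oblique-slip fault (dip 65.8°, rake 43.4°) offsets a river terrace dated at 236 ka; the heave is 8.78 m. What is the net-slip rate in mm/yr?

0.132 mm/yr

dip-slip = heave / cos(dip) = 8.78 / cos(65.8°) = 21.42 m
net slip = dip-slip / sin(rake) = 21.42 / sin(43.4°) = 31.17 m
rate = 31.17 m / 236 ka = 0.000132 m/yr = 0.132 mm/yr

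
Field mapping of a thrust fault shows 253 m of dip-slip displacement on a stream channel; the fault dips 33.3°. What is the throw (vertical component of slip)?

139 m

throw = dip-slip × sin(dip) = 253 m × sin(33.3°) = 139 m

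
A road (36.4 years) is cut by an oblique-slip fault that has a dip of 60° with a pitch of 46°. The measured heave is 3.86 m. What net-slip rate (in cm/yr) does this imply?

dip-slip = heave / cos(dip) = 3.86 / cos(60°) = 7.720 m
net slip = dip-slip / sin(rake) = 7.720 / sin(46°) = 10.73 m
rate = 10.73 m / 36.4 years = 0.295 m/yr = 29.5 cm/yr

29.5 cm/yr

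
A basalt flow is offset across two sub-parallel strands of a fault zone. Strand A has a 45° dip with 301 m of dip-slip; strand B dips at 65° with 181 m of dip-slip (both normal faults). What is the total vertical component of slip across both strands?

throw_A = 301 × sin(45°) = 212.8 m
throw_B = 181 × sin(65°) = 164 m
total = 212.8 + 164 = 377 m

377 m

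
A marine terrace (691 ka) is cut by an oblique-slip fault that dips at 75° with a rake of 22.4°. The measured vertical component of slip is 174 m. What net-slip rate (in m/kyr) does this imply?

dip-slip = throw / sin(dip) = 174 / sin(75°) = 180.1 m
net slip = dip-slip / sin(rake) = 180.1 / sin(22.4°) = 472.7 m
rate = 472.7 m / 691 ka = 0.000684 m/yr = 0.684 m/kyr

0.684 m/kyr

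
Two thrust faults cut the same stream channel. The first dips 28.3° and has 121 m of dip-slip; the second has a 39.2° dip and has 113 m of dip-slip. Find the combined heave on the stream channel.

194 m

heave_A = 121 × cos(28.3°) = 106.5 m
heave_B = 113 × cos(39.2°) = 87.57 m
total = 106.5 + 87.57 = 194 m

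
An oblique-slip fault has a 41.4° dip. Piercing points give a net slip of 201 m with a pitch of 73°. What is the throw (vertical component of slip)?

dip-slip = net slip × sin(rake) = 201 m × sin(73°) = 192.2 m
throw = dip-slip × sin(dip) = 192.2 × sin(41.4°) = 127 m

127 m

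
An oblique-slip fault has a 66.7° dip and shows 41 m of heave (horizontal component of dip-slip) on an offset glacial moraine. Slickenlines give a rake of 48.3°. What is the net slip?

139 m

dip-slip = heave / cos(dip) = 41 / cos(66.7°) = 103.7 m
net slip = dip-slip / sin(rake) = 103.7 / sin(48.3°) = 139 m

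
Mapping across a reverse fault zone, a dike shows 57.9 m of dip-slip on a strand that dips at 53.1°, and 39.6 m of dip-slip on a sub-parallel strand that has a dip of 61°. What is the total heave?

54 m

heave_A = 57.9 × cos(53.1°) = 34.76 m
heave_B = 39.6 × cos(61°) = 19.20 m
total = 34.76 + 19.20 = 54 m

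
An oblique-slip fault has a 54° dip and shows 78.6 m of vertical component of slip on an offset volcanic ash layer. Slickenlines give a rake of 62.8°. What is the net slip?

dip-slip = throw / sin(dip) = 78.6 / sin(54°) = 97.15 m
net slip = dip-slip / sin(rake) = 97.15 / sin(62.8°) = 109 m

109 m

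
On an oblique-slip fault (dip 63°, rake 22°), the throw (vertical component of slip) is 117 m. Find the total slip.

351 m

dip-slip = throw / sin(dip) = 117 / sin(63°) = 131.3 m
net slip = dip-slip / sin(rake) = 131.3 / sin(22°) = 351 m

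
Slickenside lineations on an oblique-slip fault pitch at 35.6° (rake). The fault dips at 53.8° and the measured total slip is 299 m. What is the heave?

103 m

dip-slip = net slip × sin(rake) = 299 m × sin(35.6°) = 174.1 m
heave = dip-slip × cos(dip) = 174.1 × cos(53.8°) = 103 m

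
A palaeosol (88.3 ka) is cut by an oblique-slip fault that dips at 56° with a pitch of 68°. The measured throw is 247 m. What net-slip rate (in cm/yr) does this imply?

0.364 cm/yr

dip-slip = throw / sin(dip) = 247 / sin(56°) = 297.9 m
net slip = dip-slip / sin(rake) = 297.9 / sin(68°) = 321.3 m
rate = 321.3 m / 88.3 ka = 0.00364 m/yr = 0.364 cm/yr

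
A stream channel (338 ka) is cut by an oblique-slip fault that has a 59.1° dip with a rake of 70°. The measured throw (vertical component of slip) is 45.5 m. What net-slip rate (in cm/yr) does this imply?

dip-slip = throw / sin(dip) = 45.5 / sin(59.1°) = 53.03 m
net slip = dip-slip / sin(rake) = 53.03 / sin(70°) = 56.43 m
rate = 56.43 m / 338 ka = 0.000167 m/yr = 0.0167 cm/yr

0.0167 cm/yr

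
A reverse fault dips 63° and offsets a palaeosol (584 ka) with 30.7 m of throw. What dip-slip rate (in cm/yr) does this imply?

dip-slip = throw / sin(dip) = 30.7 m / sin(63°) = 34.46 m
rate = 34.46 m / 584 ka = 0.0000590 m/yr = 0.00590 cm/yr

0.00590 cm/yr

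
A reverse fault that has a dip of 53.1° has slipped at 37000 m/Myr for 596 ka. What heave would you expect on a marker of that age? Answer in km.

dip-slip = rate × time = 37000 m/Myr × 596 ka = 22050 m
heave = dip-slip × cos(dip) = 22050 × cos(53.1°) = 13200 m = 13.2 km

13.2 km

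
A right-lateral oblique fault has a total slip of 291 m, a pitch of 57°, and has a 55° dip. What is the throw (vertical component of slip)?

dip-slip = net slip × sin(rake) = 291 m × sin(57°) = 244.1 m
throw = dip-slip × sin(dip) = 244.1 × sin(55°) = 200 m

200 m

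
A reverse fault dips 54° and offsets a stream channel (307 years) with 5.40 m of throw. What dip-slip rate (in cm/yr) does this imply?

2.17 cm/yr

dip-slip = throw / sin(dip) = 5.40 m / sin(54°) = 6.675 m
rate = 6.675 m / 307 years = 0.0217 m/yr = 2.17 cm/yr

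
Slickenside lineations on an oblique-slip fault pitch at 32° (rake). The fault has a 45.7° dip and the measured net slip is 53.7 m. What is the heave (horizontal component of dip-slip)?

dip-slip = net slip × sin(rake) = 53.7 m × sin(32°) = 28.46 m
heave = dip-slip × cos(dip) = 28.46 × cos(45.7°) = 19.9 m

19.9 m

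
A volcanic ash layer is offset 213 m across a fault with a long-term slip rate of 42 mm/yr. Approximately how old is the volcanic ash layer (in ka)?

age = offset / rate = 213 m / (42 mm/yr) = 5070 yr = 5.07 ka

5.07 ka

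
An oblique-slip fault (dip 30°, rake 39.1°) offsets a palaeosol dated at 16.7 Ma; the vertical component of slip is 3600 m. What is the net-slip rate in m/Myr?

dip-slip = throw / sin(dip) = 3600 / sin(30°) = 7200 m
net slip = dip-slip / sin(rake) = 7200 / sin(39.1°) = 11420 m
rate = 11420 m / 16.7 Ma = 0.000684 m/yr = 684 m/Myr

684 m/Myr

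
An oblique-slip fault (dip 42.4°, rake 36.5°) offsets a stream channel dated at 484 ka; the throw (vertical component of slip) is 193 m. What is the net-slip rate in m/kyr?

dip-slip = throw / sin(dip) = 193 / sin(42.4°) = 286.2 m
net slip = dip-slip / sin(rake) = 286.2 / sin(36.5°) = 481.2 m
rate = 481.2 m / 484 ka = 0.000994 m/yr = 0.994 m/kyr

0.994 m/kyr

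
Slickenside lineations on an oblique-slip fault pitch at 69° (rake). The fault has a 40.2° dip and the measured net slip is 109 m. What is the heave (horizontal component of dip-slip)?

dip-slip = net slip × sin(rake) = 109 m × sin(69°) = 101.8 m
heave = dip-slip × cos(dip) = 101.8 × cos(40.2°) = 77.7 m

77.7 m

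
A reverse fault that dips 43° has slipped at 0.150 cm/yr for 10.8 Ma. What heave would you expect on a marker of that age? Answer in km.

dip-slip = rate × time = 0.150 cm/yr × 10.8 Ma = 16200 m
heave = dip-slip × cos(dip) = 16200 × cos(43°) = 11800 m = 11.8 km

11.8 km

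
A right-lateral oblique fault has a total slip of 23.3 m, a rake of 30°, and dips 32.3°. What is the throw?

dip-slip = net slip × sin(rake) = 23.3 m × sin(30°) = 11.65 m
throw = dip-slip × sin(dip) = 11.65 × sin(32.3°) = 6.23 m

6.23 m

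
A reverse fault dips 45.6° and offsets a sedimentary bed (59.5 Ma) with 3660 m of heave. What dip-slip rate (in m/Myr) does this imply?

87.9 m/Myr

dip-slip = heave / cos(dip) = 3660 m / cos(45.6°) = 5231 m
rate = 5231 m / 59.5 Ma = 0.0000879 m/yr = 87.9 m/Myr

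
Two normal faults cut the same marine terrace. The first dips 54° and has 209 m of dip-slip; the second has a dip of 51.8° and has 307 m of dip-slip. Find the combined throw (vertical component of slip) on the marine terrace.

throw_A = 209 × sin(54°) = 169.1 m
throw_B = 307 × sin(51.8°) = 241.3 m
total = 169.1 + 241.3 = 410 m

410 m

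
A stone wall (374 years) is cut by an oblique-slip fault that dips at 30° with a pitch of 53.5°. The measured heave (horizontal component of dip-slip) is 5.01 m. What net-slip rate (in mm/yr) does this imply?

19.2 mm/yr

dip-slip = heave / cos(dip) = 5.01 / cos(30°) = 5.785 m
net slip = dip-slip / sin(rake) = 5.785 / sin(53.5°) = 7.197 m
rate = 7.197 m / 374 years = 0.0192 m/yr = 19.2 mm/yr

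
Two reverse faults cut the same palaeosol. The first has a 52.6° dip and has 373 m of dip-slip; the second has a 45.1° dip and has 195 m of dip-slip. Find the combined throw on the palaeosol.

434 m

throw_A = 373 × sin(52.6°) = 296.3 m
throw_B = 195 × sin(45.1°) = 138.1 m
total = 296.3 + 138.1 = 434 m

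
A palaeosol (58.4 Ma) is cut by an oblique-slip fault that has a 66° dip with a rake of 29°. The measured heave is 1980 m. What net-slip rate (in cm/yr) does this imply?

0.0172 cm/yr

dip-slip = heave / cos(dip) = 1980 / cos(66°) = 4868 m
net slip = dip-slip / sin(rake) = 4868 / sin(29°) = 10040 m
rate = 10040 m / 58.4 Ma = 0.000172 m/yr = 0.0172 cm/yr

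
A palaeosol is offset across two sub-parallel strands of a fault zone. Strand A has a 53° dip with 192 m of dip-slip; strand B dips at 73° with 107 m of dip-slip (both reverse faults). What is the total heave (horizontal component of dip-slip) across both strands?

147 m

heave_A = 192 × cos(53°) = 115.5 m
heave_B = 107 × cos(73°) = 31.28 m
total = 115.5 + 31.28 = 147 m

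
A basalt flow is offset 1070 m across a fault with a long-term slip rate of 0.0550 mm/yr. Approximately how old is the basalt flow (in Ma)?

age = offset / rate = 1070 m / (0.0550 mm/yr) = 1.95e+07 yr = 19.5 Ma

19.5 Ma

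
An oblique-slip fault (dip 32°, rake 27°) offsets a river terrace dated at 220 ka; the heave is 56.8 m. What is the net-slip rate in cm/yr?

0.0671 cm/yr

dip-slip = heave / cos(dip) = 56.8 / cos(32°) = 66.98 m
net slip = dip-slip / sin(rake) = 66.98 / sin(27°) = 147.5 m
rate = 147.5 m / 220 ka = 0.000671 m/yr = 0.0671 cm/yr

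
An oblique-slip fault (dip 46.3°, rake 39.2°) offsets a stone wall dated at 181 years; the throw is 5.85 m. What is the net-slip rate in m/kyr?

dip-slip = throw / sin(dip) = 5.85 / sin(46.3°) = 8.092 m
net slip = dip-slip / sin(rake) = 8.092 / sin(39.2°) = 12.80 m
rate = 12.80 m / 181 years = 0.0707 m/yr = 70.7 m/kyr

70.7 m/kyr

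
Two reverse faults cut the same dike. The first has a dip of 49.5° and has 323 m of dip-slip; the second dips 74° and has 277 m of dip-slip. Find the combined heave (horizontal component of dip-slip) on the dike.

286 m

heave_A = 323 × cos(49.5°) = 209.8 m
heave_B = 277 × cos(74°) = 76.35 m
total = 209.8 + 76.35 = 286 m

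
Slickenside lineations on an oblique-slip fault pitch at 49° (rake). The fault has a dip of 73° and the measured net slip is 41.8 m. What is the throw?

30.2 m

dip-slip = net slip × sin(rake) = 41.8 m × sin(49°) = 31.55 m
throw = dip-slip × sin(dip) = 31.55 × sin(73°) = 30.2 m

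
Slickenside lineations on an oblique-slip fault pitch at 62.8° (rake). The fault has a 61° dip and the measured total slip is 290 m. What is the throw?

dip-slip = net slip × sin(rake) = 290 m × sin(62.8°) = 257.9 m
throw = dip-slip × sin(dip) = 257.9 × sin(61°) = 226 m

226 m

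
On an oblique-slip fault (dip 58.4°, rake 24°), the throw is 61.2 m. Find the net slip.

177 m

dip-slip = throw / sin(dip) = 61.2 / sin(58.4°) = 71.85 m
net slip = dip-slip / sin(rake) = 71.85 / sin(24°) = 177 m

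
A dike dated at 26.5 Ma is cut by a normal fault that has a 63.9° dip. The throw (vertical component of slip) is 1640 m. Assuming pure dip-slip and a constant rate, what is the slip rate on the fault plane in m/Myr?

dip-slip = throw / sin(dip) = 1640 m / sin(63.9°) = 1826 m
rate = 1826 m / 26.5 Ma = 0.0000689 m/yr = 68.9 m/Myr

68.9 m/Myr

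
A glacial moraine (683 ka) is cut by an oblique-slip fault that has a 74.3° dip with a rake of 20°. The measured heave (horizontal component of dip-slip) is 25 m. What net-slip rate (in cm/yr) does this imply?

dip-slip = heave / cos(dip) = 25 / cos(74.3°) = 92.39 m
net slip = dip-slip / sin(rake) = 92.39 / sin(20°) = 270.1 m
rate = 270.1 m / 683 ka = 0.000395 m/yr = 0.0395 cm/yr

0.0395 cm/yr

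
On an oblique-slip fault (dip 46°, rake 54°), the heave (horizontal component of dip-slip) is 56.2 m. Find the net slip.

100 m

dip-slip = heave / cos(dip) = 56.2 / cos(46°) = 80.90 m
net slip = dip-slip / sin(rake) = 80.90 / sin(54°) = 100 m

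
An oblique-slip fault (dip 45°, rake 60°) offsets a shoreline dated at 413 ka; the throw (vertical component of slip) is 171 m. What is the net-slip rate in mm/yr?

dip-slip = throw / sin(dip) = 171 / sin(45°) = 241.8 m
net slip = dip-slip / sin(rake) = 241.8 / sin(60°) = 279.2 m
rate = 279.2 m / 413 ka = 0.000676 m/yr = 0.676 mm/yr

0.676 mm/yr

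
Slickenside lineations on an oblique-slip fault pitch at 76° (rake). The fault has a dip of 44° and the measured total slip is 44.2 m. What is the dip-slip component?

42.9 m

dip-slip = net slip × sin(rake) = 44.2 m × sin(76°) = 42.9 m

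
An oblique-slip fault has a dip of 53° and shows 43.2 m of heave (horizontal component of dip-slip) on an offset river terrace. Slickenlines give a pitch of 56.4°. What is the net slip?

dip-slip = heave / cos(dip) = 43.2 / cos(53°) = 71.78 m
net slip = dip-slip / sin(rake) = 71.78 / sin(56.4°) = 86.2 m

86.2 m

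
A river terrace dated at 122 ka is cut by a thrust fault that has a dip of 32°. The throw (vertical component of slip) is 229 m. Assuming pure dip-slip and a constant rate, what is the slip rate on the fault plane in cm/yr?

dip-slip = throw / sin(dip) = 229 m / sin(32°) = 432.1 m
rate = 432.1 m / 122 ka = 0.00354 m/yr = 0.354 cm/yr

0.354 cm/yr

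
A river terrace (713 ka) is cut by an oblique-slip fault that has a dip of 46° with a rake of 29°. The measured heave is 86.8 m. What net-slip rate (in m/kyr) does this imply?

0.361 m/kyr

dip-slip = heave / cos(dip) = 86.8 / cos(46°) = 125 m
net slip = dip-slip / sin(rake) = 125 / sin(29°) = 257.7 m
rate = 257.7 m / 713 ka = 0.000361 m/yr = 0.361 m/kyr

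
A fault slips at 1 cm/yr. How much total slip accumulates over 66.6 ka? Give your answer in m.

slip = rate × time = 1 cm/yr × 66.6 ka = 666 m

666 m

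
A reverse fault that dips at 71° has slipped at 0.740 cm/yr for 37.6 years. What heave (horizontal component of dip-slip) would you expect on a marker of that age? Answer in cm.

9.06 cm

dip-slip = rate × time = 0.740 cm/yr × 37.6 years = 0.2782 m
heave = dip-slip × cos(dip) = 0.2782 × cos(71°) = 0.0906 m = 9.06 cm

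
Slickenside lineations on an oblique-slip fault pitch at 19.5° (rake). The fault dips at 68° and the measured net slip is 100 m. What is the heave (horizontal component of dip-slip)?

dip-slip = net slip × sin(rake) = 100 m × sin(19.5°) = 33.38 m
heave = dip-slip × cos(dip) = 33.38 × cos(68°) = 12.5 m

12.5 m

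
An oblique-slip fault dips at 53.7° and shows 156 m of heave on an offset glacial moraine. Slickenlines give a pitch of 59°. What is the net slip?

307 m

dip-slip = heave / cos(dip) = 156 / cos(53.7°) = 263.5 m
net slip = dip-slip / sin(rake) = 263.5 / sin(59°) = 307 m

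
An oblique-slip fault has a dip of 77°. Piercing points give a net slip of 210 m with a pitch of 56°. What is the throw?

dip-slip = net slip × sin(rake) = 210 m × sin(56°) = 174.1 m
throw = dip-slip × sin(dip) = 174.1 × sin(77°) = 170 m

170 m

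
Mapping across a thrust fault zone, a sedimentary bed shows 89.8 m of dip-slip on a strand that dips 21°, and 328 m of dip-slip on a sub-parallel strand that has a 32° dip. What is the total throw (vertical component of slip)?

throw_A = 89.8 × sin(21°) = 32.18 m
throw_B = 328 × sin(32°) = 173.8 m
total = 32.18 + 173.8 = 206 m

206 m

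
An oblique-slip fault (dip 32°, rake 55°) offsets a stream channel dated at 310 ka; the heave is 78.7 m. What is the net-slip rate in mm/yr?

dip-slip = heave / cos(dip) = 78.7 / cos(32°) = 92.80 m
net slip = dip-slip / sin(rake) = 92.80 / sin(55°) = 113.3 m
rate = 113.3 m / 310 ka = 0.000365 m/yr = 0.365 mm/yr

0.365 mm/yr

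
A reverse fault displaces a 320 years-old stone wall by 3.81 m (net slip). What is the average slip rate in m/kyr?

rate = 3.81 m / 320 years = 0.0119 m/yr = 11.9 m/kyr

11.9 m/kyr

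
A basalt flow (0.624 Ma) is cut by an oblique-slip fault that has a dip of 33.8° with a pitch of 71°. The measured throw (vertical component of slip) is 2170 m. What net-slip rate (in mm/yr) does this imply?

dip-slip = throw / sin(dip) = 2170 / sin(33.8°) = 3901 m
net slip = dip-slip / sin(rake) = 3901 / sin(71°) = 4126 m
rate = 4126 m / 0.624 Ma = 0.00661 m/yr = 6.61 mm/yr

6.61 mm/yr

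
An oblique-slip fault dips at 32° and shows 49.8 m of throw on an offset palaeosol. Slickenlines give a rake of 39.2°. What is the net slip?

149 m

dip-slip = throw / sin(dip) = 49.8 / sin(32°) = 93.98 m
net slip = dip-slip / sin(rake) = 93.98 / sin(39.2°) = 149 m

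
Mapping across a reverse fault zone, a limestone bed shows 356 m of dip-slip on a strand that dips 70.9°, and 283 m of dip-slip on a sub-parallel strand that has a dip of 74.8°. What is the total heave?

191 m

heave_A = 356 × cos(70.9°) = 116.5 m
heave_B = 283 × cos(74.8°) = 74.20 m
total = 116.5 + 74.20 = 191 m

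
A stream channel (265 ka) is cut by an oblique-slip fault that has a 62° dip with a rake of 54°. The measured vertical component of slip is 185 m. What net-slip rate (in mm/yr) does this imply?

dip-slip = throw / sin(dip) = 185 / sin(62°) = 209.5 m
net slip = dip-slip / sin(rake) = 209.5 / sin(54°) = 259 m
rate = 259 m / 265 ka = 0.000977 m/yr = 0.977 mm/yr

0.977 mm/yr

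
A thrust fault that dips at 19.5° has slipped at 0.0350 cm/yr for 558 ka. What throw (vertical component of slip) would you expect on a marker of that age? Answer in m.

dip-slip = rate × time = 0.0350 cm/yr × 558 ka = 195.3 m
throw = dip-slip × sin(dip) = 195.3 × sin(19.5°) = 65.2 m

65.2 m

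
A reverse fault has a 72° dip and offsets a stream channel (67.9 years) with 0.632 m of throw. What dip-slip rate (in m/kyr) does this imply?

9.79 m/kyr

dip-slip = throw / sin(dip) = 0.632 m / sin(72°) = 0.6645 m
rate = 0.6645 m / 67.9 years = 0.00979 m/yr = 9.79 m/kyr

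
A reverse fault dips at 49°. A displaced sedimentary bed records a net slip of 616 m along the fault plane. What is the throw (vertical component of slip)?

465 m

throw = dip-slip × sin(dip) = 616 m × sin(49°) = 465 m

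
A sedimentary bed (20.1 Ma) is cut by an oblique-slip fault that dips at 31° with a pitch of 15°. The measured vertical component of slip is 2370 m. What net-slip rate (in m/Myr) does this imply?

dip-slip = throw / sin(dip) = 2370 / sin(31°) = 4602 m
net slip = dip-slip / sin(rake) = 4602 / sin(15°) = 17780 m
rate = 17780 m / 20.1 Ma = 0.000885 m/yr = 885 m/Myr

885 m/Myr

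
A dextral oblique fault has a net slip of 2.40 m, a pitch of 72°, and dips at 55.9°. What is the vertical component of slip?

1.89 m

dip-slip = net slip × sin(rake) = 2.40 m × sin(72°) = 2.283 m
throw = dip-slip × sin(dip) = 2.283 × sin(55.9°) = 1.89 m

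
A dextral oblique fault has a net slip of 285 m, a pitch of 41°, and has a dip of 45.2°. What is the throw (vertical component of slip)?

133 m

dip-slip = net slip × sin(rake) = 285 m × sin(41°) = 187 m
throw = dip-slip × sin(dip) = 187 × sin(45.2°) = 133 m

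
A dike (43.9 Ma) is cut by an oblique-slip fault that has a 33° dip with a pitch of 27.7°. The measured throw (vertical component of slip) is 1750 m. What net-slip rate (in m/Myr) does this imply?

dip-slip = throw / sin(dip) = 1750 / sin(33°) = 3213 m
net slip = dip-slip / sin(rake) = 3213 / sin(27.7°) = 6912 m
rate = 6912 m / 43.9 Ma = 0.000157 m/yr = 157 m/Myr

157 m/Myr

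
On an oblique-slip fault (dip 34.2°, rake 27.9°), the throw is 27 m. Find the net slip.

103 m

dip-slip = throw / sin(dip) = 27 / sin(34.2°) = 48.04 m
net slip = dip-slip / sin(rake) = 48.04 / sin(27.9°) = 103 m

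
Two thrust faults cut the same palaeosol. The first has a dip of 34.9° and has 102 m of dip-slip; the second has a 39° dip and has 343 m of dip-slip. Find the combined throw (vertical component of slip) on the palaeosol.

274 m

throw_A = 102 × sin(34.9°) = 58.36 m
throw_B = 343 × sin(39°) = 215.9 m
total = 58.36 + 215.9 = 274 m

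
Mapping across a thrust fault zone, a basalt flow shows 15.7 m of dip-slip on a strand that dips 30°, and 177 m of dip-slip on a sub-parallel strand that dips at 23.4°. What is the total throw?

throw_A = 15.7 × sin(30°) = 7.850 m
throw_B = 177 × sin(23.4°) = 70.30 m
total = 7.850 + 70.30 = 78.1 m

78.1 m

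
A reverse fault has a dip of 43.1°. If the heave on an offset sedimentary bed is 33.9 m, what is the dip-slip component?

dip-slip = heave / cos(dip) = 33.9 / cos(43.1°) = 46.4 m

46.4 m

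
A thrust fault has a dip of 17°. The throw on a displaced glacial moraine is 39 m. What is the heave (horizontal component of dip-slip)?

128 m

heave = throw / tan(dip) = 39 / tan(17°) = 128 m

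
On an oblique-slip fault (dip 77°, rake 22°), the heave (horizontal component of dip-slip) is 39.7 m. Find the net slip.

dip-slip = heave / cos(dip) = 39.7 / cos(77°) = 176.5 m
net slip = dip-slip / sin(rake) = 176.5 / sin(22°) = 471 m

471 m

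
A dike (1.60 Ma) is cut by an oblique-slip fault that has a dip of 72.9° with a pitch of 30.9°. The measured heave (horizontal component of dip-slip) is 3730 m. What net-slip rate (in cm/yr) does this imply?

dip-slip = heave / cos(dip) = 3730 / cos(72.9°) = 12690 m
net slip = dip-slip / sin(rake) = 12690 / sin(30.9°) = 24700 m
rate = 24700 m / 1.60 Ma = 0.0154 m/yr = 1.54 cm/yr

1.54 cm/yr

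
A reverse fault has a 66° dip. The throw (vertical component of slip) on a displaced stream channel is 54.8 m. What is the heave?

heave = throw / tan(dip) = 54.8 / tan(66°) = 24.4 m

24.4 m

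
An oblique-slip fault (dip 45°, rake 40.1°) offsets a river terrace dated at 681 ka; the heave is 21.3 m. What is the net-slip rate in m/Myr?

dip-slip = heave / cos(dip) = 21.3 / cos(45°) = 30.12 m
net slip = dip-slip / sin(rake) = 30.12 / sin(40.1°) = 46.77 m
rate = 46.77 m / 681 ka = 0.0000687 m/yr = 68.7 m/Myr

68.7 m/Myr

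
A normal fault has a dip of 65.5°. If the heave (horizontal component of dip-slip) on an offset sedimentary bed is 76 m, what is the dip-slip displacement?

183 m

dip-slip = heave / cos(dip) = 76 / cos(65.5°) = 183 m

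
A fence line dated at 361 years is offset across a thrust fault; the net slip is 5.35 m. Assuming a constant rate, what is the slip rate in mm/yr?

14.8 mm/yr

rate = 5.35 m / 361 years = 0.0148 m/yr = 14.8 mm/yr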